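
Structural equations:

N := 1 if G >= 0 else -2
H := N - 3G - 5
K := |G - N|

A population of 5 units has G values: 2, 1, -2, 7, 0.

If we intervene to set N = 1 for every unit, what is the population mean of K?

Every unit gets N=1 under the intervention. K values become 1, 0, 3, 6, 1; E[K|do(N=1)] = 2.2.

2.2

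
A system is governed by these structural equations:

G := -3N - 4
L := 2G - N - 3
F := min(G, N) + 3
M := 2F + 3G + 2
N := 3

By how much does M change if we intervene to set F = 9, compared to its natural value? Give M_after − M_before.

Intervening sets F = 9 and removes its equation (F := min(G, N) + 3).
G = -3N - 4  [with N=3]  = -13
M = 2F + 3G + 2  [with F=9, G=-13]  = -19
Without intervention: G = -3N - 4  [with N=3]  = -13; F = min(G, N) + 3  [with G=-13, N=3]  = -10; M = 2F + 3G + 2  [with F=-10, G=-13]  = -57.
Change = -19 − (-57) = 38.

38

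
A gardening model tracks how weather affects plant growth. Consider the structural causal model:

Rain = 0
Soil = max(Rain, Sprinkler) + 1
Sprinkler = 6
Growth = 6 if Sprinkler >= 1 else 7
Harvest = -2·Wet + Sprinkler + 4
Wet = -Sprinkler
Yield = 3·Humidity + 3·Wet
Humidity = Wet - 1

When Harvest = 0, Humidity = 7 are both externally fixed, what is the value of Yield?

Setting Harvest = 0, Humidity = 7 by intervention discards those variables' equations.
Wet = -Sprinkler  [with Sprinkler=6]  = -6
Yield = 3·Humidity + 3·Wet  [with Humidity=7, Wet=-6]  = 3

3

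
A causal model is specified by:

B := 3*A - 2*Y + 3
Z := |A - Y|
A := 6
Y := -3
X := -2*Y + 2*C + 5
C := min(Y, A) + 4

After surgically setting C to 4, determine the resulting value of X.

19

Under do(C=4), the mechanism C := min(Y, A) + 4 is discarded; C is fixed at 4.
X = -2*Y + 2*C + 5  [with Y=-3, C=4]  = 19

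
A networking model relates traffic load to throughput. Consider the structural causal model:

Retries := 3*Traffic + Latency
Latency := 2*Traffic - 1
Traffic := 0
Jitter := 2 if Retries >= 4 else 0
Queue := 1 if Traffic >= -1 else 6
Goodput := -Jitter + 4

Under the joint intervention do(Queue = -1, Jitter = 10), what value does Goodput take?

Setting Queue = -1, Jitter = 10 by intervention discards those variables' equations.
Goodput = -Jitter + 4  [with Jitter=10]  = -6

-6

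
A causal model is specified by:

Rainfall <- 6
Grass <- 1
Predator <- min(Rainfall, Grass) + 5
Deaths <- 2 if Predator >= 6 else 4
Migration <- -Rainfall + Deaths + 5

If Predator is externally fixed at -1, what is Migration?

do(Predator=-1) replaces the equation Predator <- min(Rainfall, Grass) + 5 with the constant Predator = -1.
Deaths = 2 if Predator >= 6 else 4  [with Predator=-1]  = 4
Migration = -Rainfall + Deaths + 5  [with Rainfall=6, Deaths=4]  = 3

3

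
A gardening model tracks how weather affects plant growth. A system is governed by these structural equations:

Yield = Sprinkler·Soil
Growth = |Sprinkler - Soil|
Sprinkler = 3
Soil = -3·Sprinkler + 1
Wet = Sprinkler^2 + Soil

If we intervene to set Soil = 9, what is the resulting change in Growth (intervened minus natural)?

Under do(Soil=9), the mechanism Soil = -3·Sprinkler + 1 is discarded; Soil is fixed at 9.
Growth = |Sprinkler - Soil|  [with Sprinkler=3, Soil=9]  = 6
Without intervention: Soil = -3·Sprinkler + 1  [with Sprinkler=3]  = -8; Growth = |Sprinkler - Soil|  [with Sprinkler=3, Soil=-8]  = 11.
Change = 6 − 11 = -5.

-5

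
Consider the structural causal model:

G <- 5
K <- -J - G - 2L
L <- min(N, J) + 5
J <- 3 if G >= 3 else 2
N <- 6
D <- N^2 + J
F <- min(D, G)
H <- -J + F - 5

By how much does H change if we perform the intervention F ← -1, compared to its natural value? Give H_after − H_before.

-6

do(F=-1) replaces the equation F <- min(D, G) with the constant F = -1.
J = 3 if G >= 3 else 2  [with G=5]  = 3
H = -J + F - 5  [with J=3, F=-1]  = -9
Without intervention: J = 3 if G >= 3 else 2  [with G=5]  = 3; D = N^2 + J  [with N=6, J=3]  = 39; F = min(D, G)  [with D=39, G=5]  = 5; H = -J + F - 5  [with J=3, F=5]  = -3.
Change = -9 − (-3) = -6.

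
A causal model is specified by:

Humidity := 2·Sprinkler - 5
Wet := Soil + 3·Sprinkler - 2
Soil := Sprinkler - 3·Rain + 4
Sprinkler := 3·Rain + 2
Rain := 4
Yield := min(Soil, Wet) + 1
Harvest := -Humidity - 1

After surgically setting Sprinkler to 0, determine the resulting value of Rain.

Under do(Sprinkler=0), the mechanism Sprinkler := 3·Rain + 2 is discarded; Sprinkler is fixed at 0.
Rain is not downstream of the intervention, so its value is determined by the original equations.

4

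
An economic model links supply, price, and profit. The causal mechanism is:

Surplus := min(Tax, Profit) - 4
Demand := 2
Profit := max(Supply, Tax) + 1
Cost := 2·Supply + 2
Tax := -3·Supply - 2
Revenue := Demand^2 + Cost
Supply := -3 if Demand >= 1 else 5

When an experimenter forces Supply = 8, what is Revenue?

Under do(Supply=8), the mechanism Supply := -3 if Demand >= 1 else 5 is discarded; Supply is fixed at 8.
Cost = 2·Supply + 2  [with Supply=8]  = 18
Revenue = Demand^2 + Cost  [with Demand=2, Cost=18]  = 22

22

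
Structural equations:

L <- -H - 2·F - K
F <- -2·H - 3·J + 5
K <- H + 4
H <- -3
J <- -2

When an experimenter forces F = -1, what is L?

4

do(F=-1) replaces the equation F <- -2·H - 3·J + 5 with the constant F = -1.
K = H + 4  [with H=-3]  = 1
L = -H - 2·F - K  [with H=-3, F=-1, K=1]  = 4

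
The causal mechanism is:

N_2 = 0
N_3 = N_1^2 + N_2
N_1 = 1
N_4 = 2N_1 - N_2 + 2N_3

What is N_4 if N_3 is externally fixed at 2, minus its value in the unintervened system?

The intervention breaks the incoming arrows to N_3: N_3 = N_1^2 + N_2 no longer applies, and N_3 = 2.
N_4 = 2N_1 - N_2 + 2N_3  [with N_1=1, N_2=0, N_3=2]  = 6
Without intervention: N_3 = N_1^2 + N_2  [with N_1=1, N_2=0]  = 1; N_4 = 2N_1 - N_2 + 2N_3  [with N_1=1, N_2=0, N_3=1]  = 4.
Change = 6 − 4 = 2.

2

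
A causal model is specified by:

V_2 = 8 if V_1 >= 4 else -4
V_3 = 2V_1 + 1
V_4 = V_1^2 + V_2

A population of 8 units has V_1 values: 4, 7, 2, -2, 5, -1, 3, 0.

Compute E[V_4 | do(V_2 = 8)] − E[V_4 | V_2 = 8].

-16.5

Every unit gets V_2=8 under the intervention. V_4 values become 24, 57, 12, 12, 33, 9, 17, 8; E[V_4|do(V_2=8)] = 21.5.
Observing V_2=8 restricts to units where V_2's equation naturally yields 8: V_1 ∈ {4, 7, 5}. In that subpopulation V_4 = 24, 57, 33, mean 38.
Difference = 21.5 − 38 = -16.5.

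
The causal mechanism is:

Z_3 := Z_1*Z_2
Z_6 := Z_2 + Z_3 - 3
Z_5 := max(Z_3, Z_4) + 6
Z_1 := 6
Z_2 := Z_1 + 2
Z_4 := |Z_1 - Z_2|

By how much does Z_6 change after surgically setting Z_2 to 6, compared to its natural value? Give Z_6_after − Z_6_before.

Under do(Z_2=6), the mechanism Z_2 := Z_1 + 2 is discarded; Z_2 is fixed at 6.
Z_3 = Z_1*Z_2  [with Z_1=6, Z_2=6]  = 36
Z_6 = Z_2 + Z_3 - 3  [with Z_2=6, Z_3=36]  = 39
Without intervention: Z_2 = Z_1 + 2  [with Z_1=6]  = 8; Z_3 = Z_1*Z_2  [with Z_1=6, Z_2=8]  = 48; Z_6 = Z_2 + Z_3 - 3  [with Z_2=8, Z_3=48]  = 53.
Change = 39 − 53 = -14.

-14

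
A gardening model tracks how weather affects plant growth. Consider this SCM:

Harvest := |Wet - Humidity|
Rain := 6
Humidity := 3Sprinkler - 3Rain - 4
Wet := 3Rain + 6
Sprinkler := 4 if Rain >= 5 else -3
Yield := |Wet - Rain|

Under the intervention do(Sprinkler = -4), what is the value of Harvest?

58

Under do(Sprinkler=-4), the mechanism Sprinkler := 4 if Rain >= 5 else -3 is discarded; Sprinkler is fixed at -4.
Wet = 3Rain + 6  [with Rain=6]  = 24
Humidity = 3Sprinkler - 3Rain - 4  [with Sprinkler=-4, Rain=6]  = -34
Harvest = |Wet - Humidity|  [with Wet=24, Humidity=-34]  = 58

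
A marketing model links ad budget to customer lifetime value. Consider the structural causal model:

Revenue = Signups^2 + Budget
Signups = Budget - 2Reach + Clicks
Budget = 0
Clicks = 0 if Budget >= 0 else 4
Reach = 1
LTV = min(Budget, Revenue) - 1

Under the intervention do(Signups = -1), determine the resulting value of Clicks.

Under do(Signups=-1), the mechanism Signups = Budget - 2Reach + Clicks is discarded; Signups is fixed at -1.
Since Clicks is not a descendant of the intervened variable, it is unaffected.
Clicks = 0 if Budget >= 0 else 4  [with Budget=0]  = 0

0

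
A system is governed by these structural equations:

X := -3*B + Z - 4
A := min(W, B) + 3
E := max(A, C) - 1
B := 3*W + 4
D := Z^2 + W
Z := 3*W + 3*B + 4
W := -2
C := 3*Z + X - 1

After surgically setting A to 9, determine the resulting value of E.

do(A=9) replaces the equation A := min(W, B) + 3 with the constant A = 9.
B = 3*W + 4  [with W=-2]  = -2
Z = 3*W + 3*B + 4  [with W=-2, B=-2]  = -8
X = -3*B + Z - 4  [with B=-2, Z=-8]  = -6
C = 3*Z + X - 1  [with Z=-8, X=-6]  = -31
E = max(A, C) - 1  [with A=9, C=-31]  = 8

8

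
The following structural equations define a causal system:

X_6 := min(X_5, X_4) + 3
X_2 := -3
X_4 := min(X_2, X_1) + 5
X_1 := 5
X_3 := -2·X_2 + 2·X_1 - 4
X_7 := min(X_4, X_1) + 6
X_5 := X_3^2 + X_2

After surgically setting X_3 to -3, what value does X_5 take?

do(X_3=-3) replaces the equation X_3 := -2·X_2 + 2·X_1 - 4 with the constant X_3 = -3.
X_5 = X_3^2 + X_2  [with X_3=-3, X_2=-3]  = 6

6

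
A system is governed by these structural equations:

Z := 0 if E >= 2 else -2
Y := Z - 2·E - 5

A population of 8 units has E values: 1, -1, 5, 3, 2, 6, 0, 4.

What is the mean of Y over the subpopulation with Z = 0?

E[Y|Z=0] averages over only the 5 units with Z=0 (E = 5, 3, 2, 6, 4): Y = -15, -11, -9, -17, -13, mean -13.

-13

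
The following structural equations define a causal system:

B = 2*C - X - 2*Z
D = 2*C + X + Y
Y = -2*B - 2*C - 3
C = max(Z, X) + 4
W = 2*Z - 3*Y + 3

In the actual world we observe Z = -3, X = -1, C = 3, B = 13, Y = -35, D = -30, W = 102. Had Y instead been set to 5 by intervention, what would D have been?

The intervention breaks the incoming arrows to Y: Y = -2*B - 2*C - 3 no longer applies, and Y = 5.
C = max(Z, X) + 4  [with Z=-3, X=-1]  = 3
D = 2*C + X + Y  [with C=3, X=-1, Y=5]  = 10

10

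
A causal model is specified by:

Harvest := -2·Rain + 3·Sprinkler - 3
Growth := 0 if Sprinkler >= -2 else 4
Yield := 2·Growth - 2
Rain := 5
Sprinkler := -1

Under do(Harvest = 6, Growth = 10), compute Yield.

18

Under do(Harvest = 6, Growth = 10), each intervened variable's structural equation is replaced by its fixed value.
Yield = 2·Growth - 2  [with Growth=10]  = 18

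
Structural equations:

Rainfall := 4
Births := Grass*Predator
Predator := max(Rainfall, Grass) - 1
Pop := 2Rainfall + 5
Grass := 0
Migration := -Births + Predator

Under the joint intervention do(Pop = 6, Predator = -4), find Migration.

Under do(Pop = 6, Predator = -4), each intervened variable's structural equation is replaced by its fixed value.
Births = Grass*Predator  [with Grass=0, Predator=-4]  = 0
Migration = -Births + Predator  [with Births=0, Predator=-4]  = -4

-4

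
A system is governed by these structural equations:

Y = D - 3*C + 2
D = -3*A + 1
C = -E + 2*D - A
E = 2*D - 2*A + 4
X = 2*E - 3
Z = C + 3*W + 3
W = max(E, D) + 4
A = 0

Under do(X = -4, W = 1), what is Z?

Setting X = -4, W = 1 by intervention discards those variables' equations.
D = -3*A + 1  [with A=0]  = 1
E = 2*D - 2*A + 4  [with D=1, A=0]  = 6
C = -E + 2*D - A  [with E=6, D=1, A=0]  = -4
Z = C + 3*W + 3  [with C=-4, W=1]  = 2

2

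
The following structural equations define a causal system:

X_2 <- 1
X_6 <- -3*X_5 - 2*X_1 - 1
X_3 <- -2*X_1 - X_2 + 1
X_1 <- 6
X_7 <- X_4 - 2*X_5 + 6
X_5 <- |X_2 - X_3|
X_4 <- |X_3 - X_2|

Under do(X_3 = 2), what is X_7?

5

The intervention breaks the incoming arrows to X_3: X_3 <- -2*X_1 - X_2 + 1 no longer applies, and X_3 = 2.
X_4 = |X_3 - X_2|  [with X_3=2, X_2=1]  = 1
X_5 = |X_2 - X_3|  [with X_2=1, X_3=2]  = 1
X_7 = X_4 - 2*X_5 + 6  [with X_4=1, X_5=1]  = 5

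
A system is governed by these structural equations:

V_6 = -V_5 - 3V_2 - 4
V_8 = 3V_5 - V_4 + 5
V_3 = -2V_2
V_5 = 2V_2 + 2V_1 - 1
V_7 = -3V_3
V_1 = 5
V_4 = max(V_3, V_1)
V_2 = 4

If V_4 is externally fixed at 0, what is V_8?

do(V_4=0) replaces the equation V_4 = max(V_3, V_1) with the constant V_4 = 0.
V_5 = 2V_2 + 2V_1 - 1  [with V_2=4, V_1=5]  = 17
V_8 = 3V_5 - V_4 + 5  [with V_5=17, V_4=0]  = 56

56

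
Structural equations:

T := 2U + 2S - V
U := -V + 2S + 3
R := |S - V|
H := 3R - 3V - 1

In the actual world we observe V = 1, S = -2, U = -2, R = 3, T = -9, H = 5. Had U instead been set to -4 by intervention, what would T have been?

-13

do(U=-4) replaces the equation U := -V + 2S + 3 with the constant U = -4.
T = 2U + 2S - V  [with U=-4, S=-2, V=1]  = -13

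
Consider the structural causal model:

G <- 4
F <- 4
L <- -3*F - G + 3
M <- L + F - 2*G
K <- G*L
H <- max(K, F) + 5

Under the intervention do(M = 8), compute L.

Under do(M=8), the mechanism M <- L + F - 2*G is discarded; M is fixed at 8.
Since L is not a descendant of the intervened variable, it is unaffected.
L = -3*F - G + 3  [with F=4, G=4]  = -13

-13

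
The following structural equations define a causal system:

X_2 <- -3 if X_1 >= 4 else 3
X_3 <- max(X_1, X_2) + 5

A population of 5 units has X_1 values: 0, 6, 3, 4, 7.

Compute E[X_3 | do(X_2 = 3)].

9.6

do(X_2=3) breaks X_2's dependence on X_1. With X_2=3 fixed, X_3 across the units is 8, 11, 8, 9, 12, mean 9.6.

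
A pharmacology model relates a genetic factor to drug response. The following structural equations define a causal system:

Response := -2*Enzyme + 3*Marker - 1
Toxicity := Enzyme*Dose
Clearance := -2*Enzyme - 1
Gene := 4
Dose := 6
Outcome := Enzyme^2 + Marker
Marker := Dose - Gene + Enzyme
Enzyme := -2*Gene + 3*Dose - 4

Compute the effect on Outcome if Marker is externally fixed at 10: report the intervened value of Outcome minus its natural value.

do(Marker=10) replaces the equation Marker := Dose - Gene + Enzyme with the constant Marker = 10.
Enzyme = -2*Gene + 3*Dose - 4  [with Gene=4, Dose=6]  = 6
Outcome = Enzyme^2 + Marker  [with Enzyme=6, Marker=10]  = 46
Without intervention: Enzyme = -2*Gene + 3*Dose - 4  [with Gene=4, Dose=6]  = 6; Marker = Dose - Gene + Enzyme  [with Dose=6, Gene=4, Enzyme=6]  = 8; Outcome = Enzyme^2 + Marker  [with Enzyme=6, Marker=8]  = 44.
Change = 46 − 44 = 2.

2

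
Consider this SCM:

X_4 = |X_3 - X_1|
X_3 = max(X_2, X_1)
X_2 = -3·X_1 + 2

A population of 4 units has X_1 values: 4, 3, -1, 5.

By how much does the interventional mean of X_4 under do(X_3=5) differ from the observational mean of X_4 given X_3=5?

Every unit gets X_3=5 under the intervention. X_4 values become 1, 2, 6, 0; E[X_4|do(X_3=5)] = 2.25.
Observing X_3=5 restricts to units where X_3's equation naturally yields 5: X_1 ∈ {-1, 5}. In that subpopulation X_4 = 6, 0, mean 3.
Difference = 2.25 − 3 = -0.75.

-0.75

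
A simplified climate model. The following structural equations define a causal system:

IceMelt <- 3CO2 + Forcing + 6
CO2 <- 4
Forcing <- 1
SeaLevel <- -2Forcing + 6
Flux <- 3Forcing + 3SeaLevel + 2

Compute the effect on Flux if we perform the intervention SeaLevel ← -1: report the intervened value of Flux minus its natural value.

-15

Intervening sets SeaLevel = -1 and removes its equation (SeaLevel <- -2Forcing + 6).
Flux = 3Forcing + 3SeaLevel + 2  [with Forcing=1, SeaLevel=-1]  = 2
Without intervention: SeaLevel = -2Forcing + 6  [with Forcing=1]  = 4; Flux = 3Forcing + 3SeaLevel + 2  [with Forcing=1, SeaLevel=4]  = 17.
Change = 2 − 17 = -15.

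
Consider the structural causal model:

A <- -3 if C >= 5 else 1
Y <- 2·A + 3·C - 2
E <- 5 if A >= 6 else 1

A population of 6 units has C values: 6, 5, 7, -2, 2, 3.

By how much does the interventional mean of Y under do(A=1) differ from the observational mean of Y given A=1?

7.5

The intervention sets A=1 in all 6 units regardless of C. Recomputing Y per unit gives 18, 15, 21, -6, 6, 9; average 10.5.
Conditioning on A=1 selects the 3 unit(s) with C ∈ {-2, 2, 3}. Their Y values: -6, 6, 9. Mean = 3.
Difference = 10.5 − 3 = 7.5.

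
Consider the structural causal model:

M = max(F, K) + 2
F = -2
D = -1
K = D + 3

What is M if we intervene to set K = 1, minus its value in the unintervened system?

-1

The intervention breaks the incoming arrows to K: K = D + 3 no longer applies, and K = 1.
M = max(F, K) + 2  [with F=-2, K=1]  = 3
Without intervention: K = D + 3  [with D=-1]  = 2; M = max(F, K) + 2  [with F=-2, K=2]  = 4.
Change = 3 − 4 = -1.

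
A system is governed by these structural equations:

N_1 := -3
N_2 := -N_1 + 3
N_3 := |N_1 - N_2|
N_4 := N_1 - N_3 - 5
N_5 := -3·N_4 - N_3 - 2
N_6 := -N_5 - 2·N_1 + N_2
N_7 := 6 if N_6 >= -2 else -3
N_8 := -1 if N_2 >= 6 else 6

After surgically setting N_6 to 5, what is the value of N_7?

Intervening sets N_6 = 5 and removes its equation (N_6 := -N_5 - 2·N_1 + N_2).
N_7 = 6 if N_6 >= -2 else -3  [with N_6=5]  = 6

6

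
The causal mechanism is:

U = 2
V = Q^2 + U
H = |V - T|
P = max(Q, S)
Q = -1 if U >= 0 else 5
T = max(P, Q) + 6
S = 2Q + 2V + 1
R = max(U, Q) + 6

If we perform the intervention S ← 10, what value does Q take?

Under do(S=10), the mechanism S = 2Q + 2V + 1 is discarded; S is fixed at 10.
No directed path runs from S to Q, so Q keeps its natural value.
Q = -1 if U >= 0 else 5  [with U=2]  = -1

-1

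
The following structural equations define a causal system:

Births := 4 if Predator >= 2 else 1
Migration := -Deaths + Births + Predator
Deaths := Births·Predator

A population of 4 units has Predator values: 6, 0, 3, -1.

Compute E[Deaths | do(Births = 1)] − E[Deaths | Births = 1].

Every unit gets Births=1 under the intervention. Deaths values become 6, 0, 3, -1; E[Deaths|do(Births=1)] = 2.
Observing Births=1 restricts to units where Births's equation naturally yields 1: Predator ∈ {0, -1}. In that subpopulation Deaths = 0, -1, mean -0.5.
Difference = 2 − (-0.5) = 2.5.

2.5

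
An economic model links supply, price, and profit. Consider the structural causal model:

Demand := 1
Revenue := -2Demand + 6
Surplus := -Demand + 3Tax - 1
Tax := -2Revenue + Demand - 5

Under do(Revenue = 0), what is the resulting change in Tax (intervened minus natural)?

8

The intervention breaks the incoming arrows to Revenue: Revenue := -2Demand + 6 no longer applies, and Revenue = 0.
Tax = -2Revenue + Demand - 5  [with Revenue=0, Demand=1]  = -4
Without intervention: Revenue = -2Demand + 6  [with Demand=1]  = 4; Tax = -2Revenue + Demand - 5  [with Revenue=4, Demand=1]  = -12.
Change = -4 − (-12) = 8.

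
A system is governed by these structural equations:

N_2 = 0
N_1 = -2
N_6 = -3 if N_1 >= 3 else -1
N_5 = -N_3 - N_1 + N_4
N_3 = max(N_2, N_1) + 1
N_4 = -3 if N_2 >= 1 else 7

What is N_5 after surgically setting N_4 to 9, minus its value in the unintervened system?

2

Intervening sets N_4 = 9 and removes its equation (N_4 = -3 if N_2 >= 1 else 7).
N_3 = max(N_2, N_1) + 1  [with N_2=0, N_1=-2]  = 1
N_5 = -N_3 - N_1 + N_4  [with N_3=1, N_1=-2, N_4=9]  = 10
Without intervention: N_3 = max(N_2, N_1) + 1  [with N_2=0, N_1=-2]  = 1; N_4 = -3 if N_2 >= 1 else 7  [with N_2=0]  = 7; N_5 = -N_3 - N_1 + N_4  [with N_3=1, N_1=-2, N_4=7]  = 8.
Change = 10 − 8 = 2.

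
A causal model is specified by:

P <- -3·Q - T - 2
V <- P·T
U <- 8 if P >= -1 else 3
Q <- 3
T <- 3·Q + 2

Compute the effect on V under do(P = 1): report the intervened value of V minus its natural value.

253

The intervention breaks the incoming arrows to P: P <- -3·Q - T - 2 no longer applies, and P = 1.
T = 3·Q + 2  [with Q=3]  = 11
V = P·T  [with P=1, T=11]  = 11
Without intervention: T = 3·Q + 2  [with Q=3]  = 11; P = -3·Q - T - 2  [with Q=3, T=11]  = -22; V = P·T  [with P=-22, T=11]  = -242.
Change = 11 − (-242) = 253.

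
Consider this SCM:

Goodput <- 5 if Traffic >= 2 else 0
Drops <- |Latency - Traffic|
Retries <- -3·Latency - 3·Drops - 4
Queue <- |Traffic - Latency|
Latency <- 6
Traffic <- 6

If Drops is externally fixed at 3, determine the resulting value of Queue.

Under do(Drops=3), the mechanism Drops <- |Latency - Traffic| is discarded; Drops is fixed at 3.
Since Queue is not a descendant of the intervened variable, it is unaffected.
Queue = |Traffic - Latency|  [with Traffic=6, Latency=6]  = 0

0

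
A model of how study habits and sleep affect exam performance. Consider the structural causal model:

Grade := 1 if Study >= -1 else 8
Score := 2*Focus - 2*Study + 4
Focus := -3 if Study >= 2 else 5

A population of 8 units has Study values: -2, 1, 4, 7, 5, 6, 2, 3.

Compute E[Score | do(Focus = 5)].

7.5

Under do(Focus=5), Focus's equation is replaced by Focus=5 for every unit. Per-unit Score: 18, 12, 6, 0, 4, 2, 10, 8. Mean = 7.5.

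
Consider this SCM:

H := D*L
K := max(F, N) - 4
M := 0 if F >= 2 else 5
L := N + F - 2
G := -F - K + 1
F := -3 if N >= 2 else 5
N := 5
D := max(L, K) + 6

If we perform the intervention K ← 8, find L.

0

The intervention breaks the incoming arrows to K: K := max(F, N) - 4 no longer applies, and K = 8.
Since L is not a descendant of the intervened variable, it is unaffected.
F = -3 if N >= 2 else 5  [with N=5]  = -3
L = N + F - 2  [with N=5, F=-3]  = 0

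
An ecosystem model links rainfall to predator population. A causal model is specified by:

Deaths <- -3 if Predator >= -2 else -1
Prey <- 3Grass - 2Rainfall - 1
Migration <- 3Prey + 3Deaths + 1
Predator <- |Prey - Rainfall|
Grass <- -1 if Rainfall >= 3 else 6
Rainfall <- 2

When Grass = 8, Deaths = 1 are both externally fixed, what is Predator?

The joint intervention fixes Grass = 8, Deaths = 1, removing each variable's own equation.
Prey = 3Grass - 2Rainfall - 1  [with Grass=8, Rainfall=2]  = 19
Predator = |Prey - Rainfall|  [with Prey=19, Rainfall=2]  = 17

17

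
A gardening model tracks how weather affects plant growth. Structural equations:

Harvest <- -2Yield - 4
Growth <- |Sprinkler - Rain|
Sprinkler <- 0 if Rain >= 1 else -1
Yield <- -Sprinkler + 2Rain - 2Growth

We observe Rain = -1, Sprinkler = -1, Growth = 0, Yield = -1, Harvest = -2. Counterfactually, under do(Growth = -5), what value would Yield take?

The intervention breaks the incoming arrows to Growth: Growth <- |Sprinkler - Rain| no longer applies, and Growth = -5.
Sprinkler = 0 if Rain >= 1 else -1  [with Rain=-1]  = -1
Yield = -Sprinkler + 2Rain - 2Growth  [with Sprinkler=-1, Rain=-1, Growth=-5]  = 9

9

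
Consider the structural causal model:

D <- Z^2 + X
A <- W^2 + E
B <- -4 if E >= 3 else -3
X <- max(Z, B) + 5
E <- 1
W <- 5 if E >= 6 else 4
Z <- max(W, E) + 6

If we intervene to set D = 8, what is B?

-3

Under do(D=8), the mechanism D <- Z^2 + X is discarded; D is fixed at 8.
Since B is not a descendant of the intervened variable, it is unaffected.
B = -4 if E >= 3 else -3  [with E=1]  = -3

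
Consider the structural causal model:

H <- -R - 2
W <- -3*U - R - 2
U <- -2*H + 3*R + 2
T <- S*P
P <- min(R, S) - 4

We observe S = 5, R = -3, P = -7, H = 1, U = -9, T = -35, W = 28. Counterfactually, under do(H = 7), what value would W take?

64

The intervention breaks the incoming arrows to H: H <- -R - 2 no longer applies, and H = 7.
U = -2*H + 3*R + 2  [with H=7, R=-3]  = -21
W = -3*U - R - 2  [with U=-21, R=-3]  = 64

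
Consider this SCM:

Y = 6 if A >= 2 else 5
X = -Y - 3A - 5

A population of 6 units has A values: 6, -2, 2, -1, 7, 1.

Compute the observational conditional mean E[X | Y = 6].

-26

Conditioning on Y=6 selects the 3 unit(s) with A ∈ {6, 2, 7}. Their X values: -29, -17, -32. Mean = -26.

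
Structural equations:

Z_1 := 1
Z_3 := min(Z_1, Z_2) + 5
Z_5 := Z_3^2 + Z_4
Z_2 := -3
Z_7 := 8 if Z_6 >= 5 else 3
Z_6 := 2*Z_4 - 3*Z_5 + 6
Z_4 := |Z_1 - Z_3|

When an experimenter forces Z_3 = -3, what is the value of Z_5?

13

do(Z_3=-3) replaces the equation Z_3 := min(Z_1, Z_2) + 5 with the constant Z_3 = -3.
Z_4 = |Z_1 - Z_3|  [with Z_1=1, Z_3=-3]  = 4
Z_5 = Z_3^2 + Z_4  [with Z_3=-3, Z_4=4]  = 13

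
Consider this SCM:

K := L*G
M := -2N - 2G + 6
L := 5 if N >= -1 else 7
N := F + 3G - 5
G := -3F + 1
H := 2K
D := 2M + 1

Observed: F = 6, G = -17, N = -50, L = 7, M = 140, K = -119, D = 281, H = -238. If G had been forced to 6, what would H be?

do(G=6) replaces the equation G := -3F + 1 with the constant G = 6.
N = F + 3G - 5  [with F=6, G=6]  = 19
L = 5 if N >= -1 else 7  [with N=19]  = 5
K = L*G  [with L=5, G=6]  = 30
H = 2K  [with K=30]  = 60

60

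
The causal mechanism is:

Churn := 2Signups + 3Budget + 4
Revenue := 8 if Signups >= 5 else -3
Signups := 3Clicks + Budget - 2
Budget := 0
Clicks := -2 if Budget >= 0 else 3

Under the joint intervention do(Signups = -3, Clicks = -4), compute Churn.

-2

The joint intervention fixes Signups = -3, Clicks = -4, removing each variable's own equation.
Churn = 2Signups + 3Budget + 4  [with Signups=-3, Budget=0]  = -2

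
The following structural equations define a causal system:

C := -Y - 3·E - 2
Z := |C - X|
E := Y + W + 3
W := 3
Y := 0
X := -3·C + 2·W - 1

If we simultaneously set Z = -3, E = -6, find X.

-43

Under do(Z = -3, E = -6), each intervened variable's structural equation is replaced by its fixed value.
C = -Y - 3·E - 2  [with Y=0, E=-6]  = 16
X = -3·C + 2·W - 1  [with C=16, W=3]  = -43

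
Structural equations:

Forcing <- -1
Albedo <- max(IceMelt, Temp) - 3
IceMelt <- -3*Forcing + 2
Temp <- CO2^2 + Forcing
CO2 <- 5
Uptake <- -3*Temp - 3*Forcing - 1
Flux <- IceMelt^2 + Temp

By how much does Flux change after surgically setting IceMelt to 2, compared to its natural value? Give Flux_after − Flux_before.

-21

Under do(IceMelt=2), the mechanism IceMelt <- -3*Forcing + 2 is discarded; IceMelt is fixed at 2.
Temp = CO2^2 + Forcing  [with CO2=5, Forcing=-1]  = 24
Flux = IceMelt^2 + Temp  [with IceMelt=2, Temp=24]  = 28
Without intervention: Temp = CO2^2 + Forcing  [with CO2=5, Forcing=-1]  = 24; IceMelt = -3*Forcing + 2  [with Forcing=-1]  = 5; Flux = IceMelt^2 + Temp  [with IceMelt=5, Temp=24]  = 49.
Change = 28 − 49 = -21.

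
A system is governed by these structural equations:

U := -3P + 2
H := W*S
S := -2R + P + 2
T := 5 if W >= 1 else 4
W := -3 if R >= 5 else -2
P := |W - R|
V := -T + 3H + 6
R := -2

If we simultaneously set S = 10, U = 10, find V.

Under do(S = 10, U = 10), each intervened variable's structural equation is replaced by its fixed value.
W = -3 if R >= 5 else -2  [with R=-2]  = -2
T = 5 if W >= 1 else 4  [with W=-2]  = 4
H = W*S  [with W=-2, S=10]  = -20
V = -T + 3H + 6  [with T=4, H=-20]  = -58

-58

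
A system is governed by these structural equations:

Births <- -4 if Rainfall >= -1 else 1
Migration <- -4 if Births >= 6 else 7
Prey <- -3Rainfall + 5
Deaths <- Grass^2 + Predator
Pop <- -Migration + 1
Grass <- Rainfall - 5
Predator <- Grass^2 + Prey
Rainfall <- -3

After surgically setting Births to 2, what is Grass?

Under do(Births=2), the mechanism Births <- -4 if Rainfall >= -1 else 1 is discarded; Births is fixed at 2.
No directed path runs from Births to Grass, so Grass keeps its natural value.
Grass = Rainfall - 5  [with Rainfall=-3]  = -8

-8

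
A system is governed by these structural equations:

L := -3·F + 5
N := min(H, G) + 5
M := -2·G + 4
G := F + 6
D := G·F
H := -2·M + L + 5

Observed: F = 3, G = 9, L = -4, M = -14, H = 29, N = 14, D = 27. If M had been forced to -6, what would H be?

13

Intervening sets M = -6 and removes its equation (M := -2·G + 4).
L = -3·F + 5  [with F=3]  = -4
H = -2·M + L + 5  [with M=-6, L=-4]  = 13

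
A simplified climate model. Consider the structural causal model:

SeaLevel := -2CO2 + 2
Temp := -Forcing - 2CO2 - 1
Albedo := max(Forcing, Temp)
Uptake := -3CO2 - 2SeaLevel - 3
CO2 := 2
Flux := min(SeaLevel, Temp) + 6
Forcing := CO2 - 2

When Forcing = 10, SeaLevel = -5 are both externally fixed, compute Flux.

-9

Setting Forcing = 10, SeaLevel = -5 by intervention discards those variables' equations.
Temp = -Forcing - 2CO2 - 1  [with Forcing=10, CO2=2]  = -15
Flux = min(SeaLevel, Temp) + 6  [with SeaLevel=-5, Temp=-15]  = -9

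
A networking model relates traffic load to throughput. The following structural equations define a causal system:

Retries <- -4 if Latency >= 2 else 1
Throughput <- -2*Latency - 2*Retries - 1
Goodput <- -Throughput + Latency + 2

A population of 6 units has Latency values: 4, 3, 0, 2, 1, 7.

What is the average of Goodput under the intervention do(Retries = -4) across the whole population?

3.5

The intervention sets Retries=-4 in all 6 units regardless of Latency. Recomputing Goodput per unit gives 7, 4, -5, 1, -2, 16; average 3.5.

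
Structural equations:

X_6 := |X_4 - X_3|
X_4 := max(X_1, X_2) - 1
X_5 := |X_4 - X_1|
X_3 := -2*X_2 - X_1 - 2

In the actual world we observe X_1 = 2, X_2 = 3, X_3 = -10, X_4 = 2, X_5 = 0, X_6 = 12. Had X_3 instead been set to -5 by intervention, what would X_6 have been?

7

The intervention breaks the incoming arrows to X_3: X_3 := -2*X_2 - X_1 - 2 no longer applies, and X_3 = -5.
X_4 = max(X_1, X_2) - 1  [with X_1=2, X_2=3]  = 2
X_6 = |X_4 - X_3|  [with X_4=2, X_3=-5]  = 7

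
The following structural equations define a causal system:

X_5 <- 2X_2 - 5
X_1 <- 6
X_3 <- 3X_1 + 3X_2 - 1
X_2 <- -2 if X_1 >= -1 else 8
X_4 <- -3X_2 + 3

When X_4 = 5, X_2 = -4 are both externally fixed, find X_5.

The joint intervention fixes X_4 = 5, X_2 = -4, removing each variable's own equation.
X_5 = 2X_2 - 5  [with X_2=-4]  = -13

-13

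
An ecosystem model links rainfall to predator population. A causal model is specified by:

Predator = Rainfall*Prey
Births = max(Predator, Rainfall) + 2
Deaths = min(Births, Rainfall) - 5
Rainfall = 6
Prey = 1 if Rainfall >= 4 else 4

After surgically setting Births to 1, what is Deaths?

-4

Intervening sets Births = 1 and removes its equation (Births = max(Predator, Rainfall) + 2).
Deaths = min(Births, Rainfall) - 5  [with Births=1, Rainfall=6]  = -4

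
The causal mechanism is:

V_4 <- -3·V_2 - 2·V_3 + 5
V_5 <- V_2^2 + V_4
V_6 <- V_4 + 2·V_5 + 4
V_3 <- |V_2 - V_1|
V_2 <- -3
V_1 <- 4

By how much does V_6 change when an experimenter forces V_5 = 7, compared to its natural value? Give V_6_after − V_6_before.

-4

The intervention breaks the incoming arrows to V_5: V_5 <- V_2^2 + V_4 no longer applies, and V_5 = 7.
V_3 = |V_2 - V_1|  [with V_2=-3, V_1=4]  = 7
V_4 = -3·V_2 - 2·V_3 + 5  [with V_2=-3, V_3=7]  = 0
V_6 = V_4 + 2·V_5 + 4  [with V_4=0, V_5=7]  = 18
Without intervention: V_3 = |V_2 - V_1|  [with V_2=-3, V_1=4]  = 7; V_4 = -3·V_2 - 2·V_3 + 5  [with V_2=-3, V_3=7]  = 0; V_5 = V_2^2 + V_4  [with V_2=-3, V_4=0]  = 9; V_6 = V_4 + 2·V_5 + 4  [with V_4=0, V_5=9]  = 22.
Change = 18 − 22 = -4.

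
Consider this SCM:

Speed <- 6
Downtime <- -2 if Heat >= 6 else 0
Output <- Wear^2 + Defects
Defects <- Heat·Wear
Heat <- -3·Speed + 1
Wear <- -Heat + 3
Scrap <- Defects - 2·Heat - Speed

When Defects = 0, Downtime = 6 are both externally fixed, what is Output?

The joint intervention fixes Defects = 0, Downtime = 6, removing each variable's own equation.
Heat = -3·Speed + 1  [with Speed=6]  = -17
Wear = -Heat + 3  [with Heat=-17]  = 20
Output = Wear^2 + Defects  [with Wear=20, Defects=0]  = 400

400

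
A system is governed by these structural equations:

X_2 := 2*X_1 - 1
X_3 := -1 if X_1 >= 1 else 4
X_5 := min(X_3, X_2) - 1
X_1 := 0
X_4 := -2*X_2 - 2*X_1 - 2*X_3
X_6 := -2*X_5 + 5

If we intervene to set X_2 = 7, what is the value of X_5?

3

do(X_2=7) replaces the equation X_2 := 2*X_1 - 1 with the constant X_2 = 7.
X_3 = -1 if X_1 >= 1 else 4  [with X_1=0]  = 4
X_5 = min(X_3, X_2) - 1  [with X_3=4, X_2=7]  = 3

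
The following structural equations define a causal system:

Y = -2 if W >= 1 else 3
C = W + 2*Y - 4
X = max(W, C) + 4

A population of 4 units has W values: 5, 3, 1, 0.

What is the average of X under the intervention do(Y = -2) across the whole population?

6.25

The intervention sets Y=-2 in all 4 units regardless of W. Recomputing X per unit gives 9, 7, 5, 4; average 6.25.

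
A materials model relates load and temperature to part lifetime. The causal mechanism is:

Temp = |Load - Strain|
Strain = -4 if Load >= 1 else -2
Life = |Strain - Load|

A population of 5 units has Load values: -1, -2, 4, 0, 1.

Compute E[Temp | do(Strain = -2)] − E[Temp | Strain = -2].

1.4

Under do(Strain=-2), Strain's equation is replaced by Strain=-2 for every unit. Per-unit Temp: 1, 0, 6, 2, 3. Mean = 2.4.
Conditioning on Strain=-2 selects the 3 unit(s) with Load ∈ {-1, -2, 0}. Their Temp values: 1, 0, 2. Mean = 1.
Difference = 2.4 − 1 = 1.4.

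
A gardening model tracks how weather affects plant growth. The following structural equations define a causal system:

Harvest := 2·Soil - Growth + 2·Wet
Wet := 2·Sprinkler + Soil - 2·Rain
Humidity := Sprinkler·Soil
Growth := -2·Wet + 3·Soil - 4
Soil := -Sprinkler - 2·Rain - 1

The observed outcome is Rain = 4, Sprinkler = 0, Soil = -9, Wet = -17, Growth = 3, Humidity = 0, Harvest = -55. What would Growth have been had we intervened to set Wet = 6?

Intervening sets Wet = 6 and removes its equation (Wet := 2·Sprinkler + Soil - 2·Rain).
Soil = -Sprinkler - 2·Rain - 1  [with Sprinkler=0, Rain=4]  = -9
Growth = -2·Wet + 3·Soil - 4  [with Wet=6, Soil=-9]  = -43

-43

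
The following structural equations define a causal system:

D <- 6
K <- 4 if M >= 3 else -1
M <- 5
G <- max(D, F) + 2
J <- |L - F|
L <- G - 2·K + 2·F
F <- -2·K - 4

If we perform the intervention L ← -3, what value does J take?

9

Intervening sets L = -3 and removes its equation (L <- G - 2·K + 2·F).
K = 4 if M >= 3 else -1  [with M=5]  = 4
F = -2·K - 4  [with K=4]  = -12
J = |L - F|  [with L=-3, F=-12]  = 9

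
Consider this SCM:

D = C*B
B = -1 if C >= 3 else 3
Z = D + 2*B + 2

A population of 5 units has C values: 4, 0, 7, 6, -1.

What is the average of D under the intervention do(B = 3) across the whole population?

Under do(B=3), B's equation is replaced by B=3 for every unit. Per-unit D: 12, 0, 21, 18, -3. Mean = 9.6.

9.6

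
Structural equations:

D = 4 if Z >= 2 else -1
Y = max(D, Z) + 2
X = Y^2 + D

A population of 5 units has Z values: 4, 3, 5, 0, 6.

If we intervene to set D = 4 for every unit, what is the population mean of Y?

The intervention sets D=4 in all 5 units regardless of Z. Recomputing Y per unit gives 6, 6, 7, 6, 8; average 6.6.

6.6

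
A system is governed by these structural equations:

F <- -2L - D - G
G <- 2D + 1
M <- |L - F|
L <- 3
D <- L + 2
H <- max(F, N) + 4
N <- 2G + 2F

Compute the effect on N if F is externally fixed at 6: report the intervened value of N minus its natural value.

56

Intervening sets F = 6 and removes its equation (F <- -2L - D - G).
D = L + 2  [with L=3]  = 5
G = 2D + 1  [with D=5]  = 11
N = 2G + 2F  [with G=11, F=6]  = 34
Without intervention: D = L + 2  [with L=3]  = 5; G = 2D + 1  [with D=5]  = 11; F = -2L - D - G  [with L=3, D=5, G=11]  = -22; N = 2G + 2F  [with G=11, F=-22]  = -22.
Change = 34 − (-22) = 56.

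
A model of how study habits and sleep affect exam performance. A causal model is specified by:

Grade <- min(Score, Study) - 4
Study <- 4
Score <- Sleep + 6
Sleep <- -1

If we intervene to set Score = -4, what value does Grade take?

The intervention breaks the incoming arrows to Score: Score <- Sleep + 6 no longer applies, and Score = -4.
Grade = min(Score, Study) - 4  [with Score=-4, Study=4]  = -8

-8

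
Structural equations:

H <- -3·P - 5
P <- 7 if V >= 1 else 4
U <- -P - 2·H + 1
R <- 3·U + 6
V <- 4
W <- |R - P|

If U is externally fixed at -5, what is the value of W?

Under do(U=-5), the mechanism U <- -P - 2·H + 1 is discarded; U is fixed at -5.
P = 7 if V >= 1 else 4  [with V=4]  = 7
R = 3·U + 6  [with U=-5]  = -9
W = |R - P|  [with R=-9, P=7]  = 16

16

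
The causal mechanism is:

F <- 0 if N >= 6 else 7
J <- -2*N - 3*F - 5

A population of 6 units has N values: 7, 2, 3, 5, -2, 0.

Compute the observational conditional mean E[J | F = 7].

Conditioning on F=7 selects the 5 unit(s) with N ∈ {2, 3, 5, -2, 0}. Their J values: -30, -32, -36, -22, -26. Mean = -29.2.

-29.2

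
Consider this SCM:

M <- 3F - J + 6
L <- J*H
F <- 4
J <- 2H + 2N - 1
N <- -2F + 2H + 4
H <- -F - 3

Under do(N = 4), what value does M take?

do(N=4) replaces the equation N <- -2F + 2H + 4 with the constant N = 4.
H = -F - 3  [with F=4]  = -7
J = 2H + 2N - 1  [with H=-7, N=4]  = -7
M = 3F - J + 6  [with F=4, J=-7]  = 25

25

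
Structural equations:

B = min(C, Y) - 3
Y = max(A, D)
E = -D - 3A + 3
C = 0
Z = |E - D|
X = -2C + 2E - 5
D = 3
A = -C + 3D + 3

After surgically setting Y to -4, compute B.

-7

do(Y=-4) replaces the equation Y = max(A, D) with the constant Y = -4.
B = min(C, Y) - 3  [with C=0, Y=-4]  = -7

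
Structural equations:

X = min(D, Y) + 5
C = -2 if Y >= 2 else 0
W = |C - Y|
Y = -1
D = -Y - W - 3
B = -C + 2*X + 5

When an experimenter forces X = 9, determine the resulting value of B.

23

The intervention breaks the incoming arrows to X: X = min(D, Y) + 5 no longer applies, and X = 9.
C = -2 if Y >= 2 else 0  [with Y=-1]  = 0
B = -C + 2*X + 5  [with C=0, X=9]  = 23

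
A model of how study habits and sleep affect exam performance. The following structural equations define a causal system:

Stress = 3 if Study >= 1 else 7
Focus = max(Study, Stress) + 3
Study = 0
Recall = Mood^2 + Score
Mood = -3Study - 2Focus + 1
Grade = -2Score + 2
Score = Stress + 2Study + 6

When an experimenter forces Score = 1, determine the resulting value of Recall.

Under do(Score=1), the mechanism Score = Stress + 2Study + 6 is discarded; Score is fixed at 1.
Stress = 3 if Study >= 1 else 7  [with Study=0]  = 7
Focus = max(Study, Stress) + 3  [with Study=0, Stress=7]  = 10
Mood = -3Study - 2Focus + 1  [with Study=0, Focus=10]  = -19
Recall = Mood^2 + Score  [with Mood=-19, Score=1]  = 362

362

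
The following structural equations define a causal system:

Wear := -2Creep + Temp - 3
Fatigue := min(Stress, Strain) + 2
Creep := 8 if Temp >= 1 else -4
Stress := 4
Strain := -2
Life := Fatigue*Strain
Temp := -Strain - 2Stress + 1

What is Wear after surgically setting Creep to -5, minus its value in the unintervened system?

2

Intervening sets Creep = -5 and removes its equation (Creep := 8 if Temp >= 1 else -4).
Temp = -Strain - 2Stress + 1  [with Strain=-2, Stress=4]  = -5
Wear = -2Creep + Temp - 3  [with Creep=-5, Temp=-5]  = 2
Without intervention: Temp = -Strain - 2Stress + 1  [with Strain=-2, Stress=4]  = -5; Creep = 8 if Temp >= 1 else -4  [with Temp=-5]  = -4; Wear = -2Creep + Temp - 3  [with Creep=-4, Temp=-5]  = 0.
Change = 2 − 0 = 2.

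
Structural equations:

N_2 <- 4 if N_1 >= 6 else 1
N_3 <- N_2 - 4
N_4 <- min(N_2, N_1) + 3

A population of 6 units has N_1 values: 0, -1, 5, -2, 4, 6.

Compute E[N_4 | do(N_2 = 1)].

3

do(N_2=1) breaks N_2's dependence on N_1. With N_2=1 fixed, N_4 across the units is 3, 2, 4, 1, 4, 4, mean 3.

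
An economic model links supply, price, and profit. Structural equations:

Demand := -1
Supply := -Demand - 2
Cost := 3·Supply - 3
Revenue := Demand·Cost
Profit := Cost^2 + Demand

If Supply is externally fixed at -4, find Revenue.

Under do(Supply=-4), the mechanism Supply := -Demand - 2 is discarded; Supply is fixed at -4.
Cost = 3·Supply - 3  [with Supply=-4]  = -15
Revenue = Demand·Cost  [with Demand=-1, Cost=-15]  = 15

15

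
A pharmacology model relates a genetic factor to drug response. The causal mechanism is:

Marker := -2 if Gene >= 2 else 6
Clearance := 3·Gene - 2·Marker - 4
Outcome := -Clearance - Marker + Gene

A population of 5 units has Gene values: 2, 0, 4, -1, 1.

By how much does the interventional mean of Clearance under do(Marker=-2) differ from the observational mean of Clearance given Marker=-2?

-5.4

Under do(Marker=-2), Marker's equation is replaced by Marker=-2 for every unit. Per-unit Clearance: 6, 0, 12, -3, 3. Mean = 3.6.
Conditioning on Marker=-2 selects the 2 unit(s) with Gene ∈ {2, 4}. Their Clearance values: 6, 12. Mean = 9.
Difference = 3.6 − 9 = -5.4.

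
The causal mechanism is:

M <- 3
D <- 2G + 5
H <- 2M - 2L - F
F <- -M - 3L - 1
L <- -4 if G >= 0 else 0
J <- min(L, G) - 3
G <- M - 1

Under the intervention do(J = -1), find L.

Under do(J=-1), the mechanism J <- min(L, G) - 3 is discarded; J is fixed at -1.
Since L is not a descendant of the intervened variable, it is unaffected.
G = M - 1  [with M=3]  = 2
L = -4 if G >= 0 else 0  [with G=2]  = -4

-4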